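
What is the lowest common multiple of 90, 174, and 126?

90 = 2 × 3^2 × 5
174 = 2 × 3 × 29
126 = 2 × 3^2 × 7
LCM(90, 174, 126) = 2 × 3^2 × 5 × 7 × 29 = 18270.

18270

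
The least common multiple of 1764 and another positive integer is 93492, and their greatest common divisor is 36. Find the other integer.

gcd × lcm = product of the two integers, so the other integer is (36 × 93492) / 1764 = 1908.

1908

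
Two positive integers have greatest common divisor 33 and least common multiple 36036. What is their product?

For any two positive integers, gcd × lcm = product = 33 × 36036 = 1189188.

1189188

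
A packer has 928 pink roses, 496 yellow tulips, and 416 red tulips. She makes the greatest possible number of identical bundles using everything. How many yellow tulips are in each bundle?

Number of bundles = gcd(928, 496, 416).
928 = 2^5 × 29
496 = 2^4 × 31
416 = 2^5 × 13
gcd(928, 496, 416) = 2^4 = 16.
yellow tulips per bundle = 496 / 16 = 31.

31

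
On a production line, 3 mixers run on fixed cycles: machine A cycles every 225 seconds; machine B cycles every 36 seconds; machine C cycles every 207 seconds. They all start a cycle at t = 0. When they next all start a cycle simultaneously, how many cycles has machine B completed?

575 cycles

The first common completion time is the LCM of the periods.
225 = 3^2 × 5^2
36 = 2^2 × 3^2
207 = 3^2 × 23
LCM(225, 36, 207) = 2^2 × 3^2 × 5^2 × 23 = 20700.
Cycles for period 36: 20700 / 36 = 575.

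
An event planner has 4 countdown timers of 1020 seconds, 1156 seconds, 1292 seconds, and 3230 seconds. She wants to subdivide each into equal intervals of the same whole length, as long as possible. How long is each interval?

The interval must divide each timer length; the longest such is the gcd.
1020 = 2^2 × 3 × 5 × 17
1156 = 2^2 × 17^2
1292 = 2^2 × 17 × 19
3230 = 2 × 5 × 17 × 19
gcd(1020, 1156, 1292, 3230) = 2 × 17 = 34.

34 seconds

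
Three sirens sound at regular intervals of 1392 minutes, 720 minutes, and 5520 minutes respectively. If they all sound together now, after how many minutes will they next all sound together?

480240 minutes

We need the least common multiple of the intervals.
1392 = 2^4 × 3 × 29
720 = 2^4 × 3^2 × 5
5520 = 2^4 × 3 × 5 × 23
LCM(1392, 720, 5520) = 2^4 × 3^2 × 5 × 23 × 29 = 480240.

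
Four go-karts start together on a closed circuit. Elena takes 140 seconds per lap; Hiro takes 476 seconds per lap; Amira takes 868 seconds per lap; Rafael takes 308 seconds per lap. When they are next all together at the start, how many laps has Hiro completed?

They are all back at their starting positions together after one LCM of the periods.
140 = 2^2 × 5 × 7
476 = 2^2 × 7 × 17
868 = 2^2 × 7 × 31
308 = 2^2 × 7 × 11
LCM(140, 476, 868, 308) = 2^2 × 5 × 7 × 11 × 17 × 31 = 811580.
Laps for period 476: 811580 / 476 = 1705.

1705 laps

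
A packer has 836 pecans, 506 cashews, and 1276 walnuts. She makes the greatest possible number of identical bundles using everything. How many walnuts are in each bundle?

58

Number of bundles = gcd(836, 506, 1276).
836 = 2^2 × 11 × 19
506 = 2 × 11 × 23
1276 = 2^2 × 11 × 29
gcd(836, 506, 1276) = 2 × 11 = 22.
walnuts per bundle = 1276 / 22 = 58.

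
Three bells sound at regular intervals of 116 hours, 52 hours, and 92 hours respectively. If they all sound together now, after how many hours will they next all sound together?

They coincide at every common multiple of the periods; the first is the LCM.
116 = 2^2 × 29
52 = 2^2 × 13
92 = 2^2 × 23
LCM(116, 52, 92) = 2^2 × 13 × 23 × 29 = 34684.

34684 hours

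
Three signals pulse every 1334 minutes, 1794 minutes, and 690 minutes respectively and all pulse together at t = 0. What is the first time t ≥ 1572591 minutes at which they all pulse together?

Joint pulses occur at multiples of LCM(1334, 1794, 690).
1334 = 2 × 23 × 29
1794 = 2 × 3 × 13 × 23
690 = 2 × 3 × 5 × 23
LCM(1334, 1794, 690) = 2 × 3 × 5 × 13 × 23 × 29 = 260130.
Smallest multiple of 260130 that is ≥ 1572591: ⌈1572591/260130⌉ × 260130 = 7 × 260130 = 1820910.

1820910 minutes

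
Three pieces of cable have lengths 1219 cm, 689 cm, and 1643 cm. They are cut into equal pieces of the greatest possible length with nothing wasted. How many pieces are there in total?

67

Piece length = gcd(1219, 689, 1643).
1219 = 23 × 53
689 = 13 × 53
1643 = 31 × 53
gcd(1219, 689, 1643) = 53.
Total pieces = 1219/53 + 689/53 + 1643/53 = 23 + 13 + 31 = 67.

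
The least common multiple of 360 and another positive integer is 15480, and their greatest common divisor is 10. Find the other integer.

gcd × lcm = product of the two integers, so the other integer is (10 × 15480) / 360 = 430.

430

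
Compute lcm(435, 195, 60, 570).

435 = 3 × 5 × 29
195 = 3 × 5 × 13
60 = 2^2 × 3 × 5
570 = 2 × 3 × 5 × 19
LCM(435, 195, 60, 570) = 2^2 × 3 × 5 × 13 × 19 × 29 = 429780.

429780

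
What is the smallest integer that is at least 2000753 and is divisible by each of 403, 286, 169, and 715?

The integer must be a common multiple of 403, 286, 169, and 715, so a multiple of their LCM.
403 = 13 × 31
286 = 2 × 11 × 13
169 = 13^2
715 = 5 × 11 × 13
LCM(403, 286, 169, 715) = 2 × 5 × 11 × 13^2 × 31 = 576290.
Smallest multiple of 576290 that is ≥ 2000753: ⌈2000753/576290⌉ × 576290 = 4 × 576290 = 2305160.

2305160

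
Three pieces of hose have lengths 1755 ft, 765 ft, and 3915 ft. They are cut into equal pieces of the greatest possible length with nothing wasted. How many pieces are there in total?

143

Piece length = gcd(1755, 765, 3915).
1755 = 3^3 × 5 × 13
765 = 3^2 × 5 × 17
3915 = 3^3 × 5 × 29
gcd(1755, 765, 3915) = 3^2 × 5 = 45.
Total pieces = 1755/45 + 765/45 + 3915/45 = 39 + 17 + 87 = 143.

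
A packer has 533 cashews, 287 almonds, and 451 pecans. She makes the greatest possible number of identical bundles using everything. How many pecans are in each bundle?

11

Number of bundles = gcd(533, 287, 451).
533 = 13 × 41
287 = 7 × 41
451 = 11 × 41
gcd(533, 287, 451) = 41.
pecans per bundle = 451 / 41 = 11.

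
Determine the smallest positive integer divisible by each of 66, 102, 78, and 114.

277134

66 = 2 × 3 × 11
102 = 2 × 3 × 17
78 = 2 × 3 × 13
114 = 2 × 3 × 19
LCM(66, 102, 78, 114) = 2 × 3 × 11 × 13 × 17 × 19 = 277134.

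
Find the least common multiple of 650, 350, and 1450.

650 = 2 × 5^2 × 13
350 = 2 × 5^2 × 7
1450 = 2 × 5^2 × 29
LCM(650, 350, 1450) = 2 × 5^2 × 7 × 13 × 29 = 131950.

131950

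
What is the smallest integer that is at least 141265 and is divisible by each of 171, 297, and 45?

169290

The integer must be a common multiple of 171, 297, and 45, so a multiple of their LCM.
171 = 3^2 × 19
297 = 3^3 × 11
45 = 3^2 × 5
LCM(171, 297, 45) = 3^3 × 5 × 11 × 19 = 28215.
Smallest multiple of 28215 that is ≥ 141265: ⌈141265/28215⌉ × 28215 = 6 × 28215 = 169290.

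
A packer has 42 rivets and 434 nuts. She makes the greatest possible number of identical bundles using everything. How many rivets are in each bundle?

Number of bundles = gcd(42, 434).
42 = 2 × 3 × 7
434 = 2 × 7 × 31
gcd(42, 434) = 2 × 7 = 14.
rivets per bundle = 42 / 14 = 3.

3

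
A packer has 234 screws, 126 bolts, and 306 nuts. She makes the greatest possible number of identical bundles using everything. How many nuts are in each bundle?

17

Number of bundles = gcd(234, 126, 306).
234 = 2 × 3^2 × 13
126 = 2 × 3^2 × 7
306 = 2 × 3^2 × 17
gcd(234, 126, 306) = 2 × 3^2 = 18.
nuts per bundle = 306 / 18 = 17.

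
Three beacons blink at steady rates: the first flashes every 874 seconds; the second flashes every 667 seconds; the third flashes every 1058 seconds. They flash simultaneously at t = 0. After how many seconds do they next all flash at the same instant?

582958 seconds

We need the least common multiple of the intervals.
874 = 2 × 19 × 23
667 = 23 × 29
1058 = 2 × 23^2
LCM(874, 667, 1058) = 2 × 19 × 23^2 × 29 = 582958.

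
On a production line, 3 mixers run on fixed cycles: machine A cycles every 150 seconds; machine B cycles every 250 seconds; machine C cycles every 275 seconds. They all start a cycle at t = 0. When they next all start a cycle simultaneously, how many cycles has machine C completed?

They are all back at their starting positions together after one LCM of the periods.
150 = 2 × 3 × 5^2
250 = 2 × 5^3
275 = 5^2 × 11
LCM(150, 250, 275) = 2 × 3 × 5^3 × 11 = 8250.
Cycles for period 275: 8250 / 275 = 30.

30 cycles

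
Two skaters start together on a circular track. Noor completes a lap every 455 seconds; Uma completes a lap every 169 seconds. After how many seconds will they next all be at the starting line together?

The first simultaneous occurrence is after LCM of the individual periods.
455 = 5 × 7 × 13
169 = 13^2
LCM(455, 169) = 5 × 7 × 13^2 = 5915.

5915 seconds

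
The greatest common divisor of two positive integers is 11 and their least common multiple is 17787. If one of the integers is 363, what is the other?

For two integers, gcd × lcm = product, so the other is (11 × 17787) / 363 = 195657 / 363 = 539.

539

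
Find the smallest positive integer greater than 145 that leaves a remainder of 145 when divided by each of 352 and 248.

N − 145 must be a common multiple of 352 and 248.
352 = 2^5 × 11
248 = 2^3 × 31
LCM(352, 248) = 2^5 × 11 × 31 = 10912.
Smallest N > 145 is LCM + 145 = 10912 + 145 = 11057.

11057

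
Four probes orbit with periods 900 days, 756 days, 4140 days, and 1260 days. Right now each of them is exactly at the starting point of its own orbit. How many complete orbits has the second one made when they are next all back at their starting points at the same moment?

They are all back at their starting positions together after one LCM of the periods.
900 = 2^2 × 3^2 × 5^2
756 = 2^2 × 3^3 × 7
4140 = 2^2 × 3^2 × 5 × 23
1260 = 2^2 × 3^2 × 5 × 7
LCM(900, 756, 4140, 1260) = 2^2 × 3^3 × 5^2 × 7 × 23 = 434700.
Orbits for period 756: 434700 / 756 = 575.

575 orbits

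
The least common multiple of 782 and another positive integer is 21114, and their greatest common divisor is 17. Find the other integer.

459

gcd × lcm = product of the two integers, so the other integer is (17 × 21114) / 782 = 459.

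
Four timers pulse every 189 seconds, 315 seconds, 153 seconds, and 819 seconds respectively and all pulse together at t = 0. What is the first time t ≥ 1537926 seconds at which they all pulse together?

1670760 seconds

Joint pulses occur at multiples of LCM(189, 315, 153, 819).
189 = 3^3 × 7
315 = 3^2 × 5 × 7
153 = 3^2 × 17
819 = 3^2 × 7 × 13
LCM(189, 315, 153, 819) = 3^3 × 5 × 7 × 13 × 17 = 208845.
Smallest multiple of 208845 that is ≥ 1537926: ⌈1537926/208845⌉ × 208845 = 8 × 208845 = 1670760.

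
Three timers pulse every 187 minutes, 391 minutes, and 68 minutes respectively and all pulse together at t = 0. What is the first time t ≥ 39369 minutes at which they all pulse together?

Joint pulses occur at multiples of LCM(187, 391, 68).
187 = 11 × 17
391 = 17 × 23
68 = 2^2 × 17
LCM(187, 391, 68) = 2^2 × 11 × 17 × 23 = 17204.
Smallest multiple of 17204 that is ≥ 39369: ⌈39369/17204⌉ × 17204 = 3 × 17204 = 51612.

51612 minutes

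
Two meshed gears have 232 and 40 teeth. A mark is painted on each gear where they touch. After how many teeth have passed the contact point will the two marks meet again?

1160 teeth

They coincide at every common multiple of the periods; the first is the LCM.
232 = 2^3 × 29
40 = 2^3 × 5
LCM(232, 40) = 2^3 × 5 × 29 = 1160.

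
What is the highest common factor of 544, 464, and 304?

544 = 2^5 × 17
464 = 2^4 × 29
304 = 2^4 × 19
gcd(544, 464, 304) = 2^4 = 16.

16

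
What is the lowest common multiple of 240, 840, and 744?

240 = 2^4 × 3 × 5
840 = 2^3 × 3 × 5 × 7
744 = 2^3 × 3 × 31
LCM(240, 840, 744) = 2^4 × 3 × 5 × 7 × 31 = 52080.

52080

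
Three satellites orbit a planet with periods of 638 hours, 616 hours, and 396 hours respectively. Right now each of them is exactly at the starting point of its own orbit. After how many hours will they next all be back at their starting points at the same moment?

160776 hours

The first simultaneous occurrence is after LCM of the individual periods.
638 = 2 × 11 × 29
616 = 2^3 × 7 × 11
396 = 2^2 × 3^2 × 11
LCM(638, 616, 396) = 2^3 × 3^2 × 7 × 11 × 29 = 160776.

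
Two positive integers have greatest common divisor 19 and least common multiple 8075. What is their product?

For any two positive integers, gcd × lcm = product = 19 × 8075 = 153425.

153425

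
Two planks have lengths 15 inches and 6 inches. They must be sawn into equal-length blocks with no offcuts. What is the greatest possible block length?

This is the greatest common divisor of 15 and 6.
15 = 3 × 5
6 = 2 × 3
gcd(15, 6) = 3.

3 inches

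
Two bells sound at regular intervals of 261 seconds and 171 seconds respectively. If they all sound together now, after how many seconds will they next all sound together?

4959 seconds

We need the least common multiple of the intervals.
261 = 3^2 × 29
171 = 3^2 × 19
LCM(261, 171) = 3^2 × 19 × 29 = 4959.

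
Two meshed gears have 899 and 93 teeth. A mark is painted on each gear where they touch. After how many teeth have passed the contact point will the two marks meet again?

They coincide at every common multiple of the periods; the first is the LCM.
899 = 29 × 31
93 = 3 × 31
LCM(899, 93) = 3 × 29 × 31 = 2697.

2697 teeth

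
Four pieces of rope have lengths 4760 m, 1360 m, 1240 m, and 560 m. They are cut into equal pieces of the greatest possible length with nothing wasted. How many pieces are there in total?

198

Piece length = gcd(4760, 1360, 1240, 560).
4760 = 2^3 × 5 × 7 × 17
1360 = 2^4 × 5 × 17
1240 = 2^3 × 5 × 31
560 = 2^4 × 5 × 7
gcd(4760, 1360, 1240, 560) = 2^3 × 5 = 40.
Total pieces = 4760/40 + 1360/40 + 1240/40 + 560/40 = 119 + 34 + 31 + 14 = 198.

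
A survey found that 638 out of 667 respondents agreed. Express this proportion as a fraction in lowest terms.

22/23

638 = 2 × 11 × 29
667 = 23 × 29
gcd(638, 667) = 29.
Divide numerator and denominator by 29: 638/667 = 22/23.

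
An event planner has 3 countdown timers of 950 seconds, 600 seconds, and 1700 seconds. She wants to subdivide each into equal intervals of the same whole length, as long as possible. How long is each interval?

50 seconds

The interval must divide each timer length; the longest such is the gcd.
950 = 2 × 5^2 × 19
600 = 2^3 × 3 × 5^2
1700 = 2^2 × 5^2 × 17
gcd(950, 600, 1700) = 2 × 5^2 = 50.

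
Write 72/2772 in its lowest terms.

72 = 2^3 × 3^2
2772 = 2^2 × 3^2 × 7 × 11
gcd(72, 2772) = 2^2 × 3^2 = 36.
Divide numerator and denominator by 36: 72/2772 = 2/77.

2/77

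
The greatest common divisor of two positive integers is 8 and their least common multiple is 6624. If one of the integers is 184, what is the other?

For two integers, gcd × lcm = product, so the other is (8 × 6624) / 184 = 52992 / 184 = 288.

288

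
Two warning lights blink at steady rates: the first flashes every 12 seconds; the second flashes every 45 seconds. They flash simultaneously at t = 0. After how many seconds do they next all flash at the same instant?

180 seconds

The first simultaneous occurrence is after LCM of the individual periods.
12 = 2^2 × 3
45 = 3^2 × 5
LCM(12, 45) = 2^2 × 3^2 × 5 = 180.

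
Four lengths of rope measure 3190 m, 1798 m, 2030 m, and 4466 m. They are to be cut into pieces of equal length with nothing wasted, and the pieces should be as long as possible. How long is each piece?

58 m

The greatest length dividing all of 3190, 1798, 2030, and 4466 is their gcd.
3190 = 2 × 5 × 11 × 29
1798 = 2 × 29 × 31
2030 = 2 × 5 × 7 × 29
4466 = 2 × 7 × 11 × 29
gcd(3190, 1798, 2030, 4466) = 2 × 29 = 58.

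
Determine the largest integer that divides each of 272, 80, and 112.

16

272 = 2^4 × 17
80 = 2^4 × 5
112 = 2^4 × 7
gcd(272, 80, 112) = 2^4 = 16.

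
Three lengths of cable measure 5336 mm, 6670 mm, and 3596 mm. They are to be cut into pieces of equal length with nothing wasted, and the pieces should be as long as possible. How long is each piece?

58 mm

The greatest length dividing all of 5336, 6670, and 3596 is their gcd.
5336 = 2^3 × 23 × 29
6670 = 2 × 5 × 23 × 29
3596 = 2^2 × 29 × 31
gcd(5336, 6670, 3596) = 2 × 29 = 58.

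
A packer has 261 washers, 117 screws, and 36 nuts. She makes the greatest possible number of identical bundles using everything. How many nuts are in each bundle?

4

Number of bundles = gcd(261, 117, 36).
261 = 3^2 × 29
117 = 3^2 × 13
36 = 2^2 × 3^2
gcd(261, 117, 36) = 3^2 = 9.
nuts per bundle = 36 / 9 = 4.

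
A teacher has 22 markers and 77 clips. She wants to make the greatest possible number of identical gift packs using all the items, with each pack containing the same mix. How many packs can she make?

11 packs

The pack count must divide each quantity, so the greatest is gcd(22, 77).
22 = 2 × 11
77 = 7 × 11
gcd(22, 77) = 11.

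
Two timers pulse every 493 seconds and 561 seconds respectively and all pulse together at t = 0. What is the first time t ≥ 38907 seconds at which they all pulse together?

48807 seconds

Joint pulses occur at multiples of LCM(493, 561).
493 = 17 × 29
561 = 3 × 11 × 17
LCM(493, 561) = 3 × 11 × 17 × 29 = 16269.
Smallest multiple of 16269 that is ≥ 38907: ⌈38907/16269⌉ × 16269 = 3 × 16269 = 48807.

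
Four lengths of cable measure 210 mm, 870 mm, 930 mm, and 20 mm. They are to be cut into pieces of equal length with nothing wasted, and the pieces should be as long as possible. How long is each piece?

10 mm

Each piece length must divide every original length, so the longest possible is gcd(210, 870, 930, 20).
210 = 2 × 3 × 5 × 7
870 = 2 × 3 × 5 × 29
930 = 2 × 3 × 5 × 31
20 = 2^2 × 5
gcd(210, 870, 930, 20) = 2 × 5 = 10.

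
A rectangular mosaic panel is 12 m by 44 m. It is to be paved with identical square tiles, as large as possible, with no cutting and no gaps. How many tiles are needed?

Tile side = gcd(12, 44).
12 = 2^2 × 3
44 = 2^2 × 11
gcd(12, 44) = 2^2 = 4.
Tiles: (12/4) × (44/4) = 3 × 11 = 33.

33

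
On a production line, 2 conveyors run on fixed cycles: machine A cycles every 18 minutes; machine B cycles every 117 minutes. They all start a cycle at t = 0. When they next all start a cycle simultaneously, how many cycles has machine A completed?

All finish a whole number of cycles simultaneously at t = LCM of the periods.
18 = 2 × 3^2
117 = 3^2 × 13
LCM(18, 117) = 2 × 3^2 × 13 = 234.
Cycles for period 18: 234 / 18 = 13.

13 cycles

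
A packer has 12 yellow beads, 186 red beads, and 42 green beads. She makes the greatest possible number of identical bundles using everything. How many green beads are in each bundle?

7

Number of bundles = gcd(12, 186, 42).
12 = 2^2 × 3
186 = 2 × 3 × 31
42 = 2 × 3 × 7
gcd(12, 186, 42) = 2 × 3 = 6.
green beads per bundle = 42 / 6 = 7.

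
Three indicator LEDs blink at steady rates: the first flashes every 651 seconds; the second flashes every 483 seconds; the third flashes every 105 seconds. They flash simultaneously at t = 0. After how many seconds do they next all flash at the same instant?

We need the least common multiple of the intervals.
651 = 3 × 7 × 31
483 = 3 × 7 × 23
105 = 3 × 5 × 7
LCM(651, 483, 105) = 3 × 5 × 7 × 23 × 31 = 74865.

74865 seconds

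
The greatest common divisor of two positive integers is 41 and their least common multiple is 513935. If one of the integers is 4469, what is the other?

For two integers, gcd × lcm = product, so the other is (41 × 513935) / 4469 = 21071335 / 4469 = 4715.

4715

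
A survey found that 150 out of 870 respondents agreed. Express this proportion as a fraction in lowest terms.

5/29

150 = 2 × 3 × 5^2
870 = 2 × 3 × 5 × 29
gcd(150, 870) = 2 × 3 × 5 = 30.
Divide numerator and denominator by 30: 150/870 = 5/29.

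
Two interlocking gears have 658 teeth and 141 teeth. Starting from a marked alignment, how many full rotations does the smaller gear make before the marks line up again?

14 rotations

They are all back at their starting positions together after one LCM of the periods.
658 = 2 × 7 × 47
141 = 3 × 47
LCM(658, 141) = 2 × 3 × 7 × 47 = 1974.
Rotations for period 141: 1974 / 141 = 14.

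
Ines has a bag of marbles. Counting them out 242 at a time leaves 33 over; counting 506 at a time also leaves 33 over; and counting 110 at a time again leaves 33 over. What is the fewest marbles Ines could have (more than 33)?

27863

N − 33 must be a common multiple of 242, 506, and 110.
242 = 2 × 11^2
506 = 2 × 11 × 23
110 = 2 × 5 × 11
LCM(242, 506, 110) = 2 × 5 × 11^2 × 23 = 27830.
Smallest N > 33 is LCM + 33 = 27830 + 33 = 27863.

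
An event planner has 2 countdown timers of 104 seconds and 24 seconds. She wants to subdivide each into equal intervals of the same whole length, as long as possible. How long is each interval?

8 seconds

By the Euclidean algorithm:
104 = 4 × 24 + 8
24 = 3 × 8 + 0
gcd(104, 24) = 8.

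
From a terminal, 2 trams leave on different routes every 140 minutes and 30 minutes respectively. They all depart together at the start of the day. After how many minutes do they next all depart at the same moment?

We need the least common multiple of the intervals.
140 = 2^2 × 5 × 7
30 = 2 × 3 × 5
LCM(140, 30) = 2^2 × 3 × 5 × 7 = 420.

420 minutes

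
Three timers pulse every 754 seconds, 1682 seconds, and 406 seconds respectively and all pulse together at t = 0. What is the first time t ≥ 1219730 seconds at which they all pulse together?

1224496 seconds

Joint pulses occur at multiples of LCM(754, 1682, 406).
754 = 2 × 13 × 29
1682 = 2 × 29^2
406 = 2 × 7 × 29
LCM(754, 1682, 406) = 2 × 7 × 13 × 29^2 = 153062.
Smallest multiple of 153062 that is ≥ 1219730: ⌈1219730/153062⌉ × 153062 = 8 × 153062 = 1224496.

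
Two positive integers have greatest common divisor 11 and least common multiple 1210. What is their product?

For any two positive integers, gcd × lcm = product = 11 × 1210 = 13310.

13310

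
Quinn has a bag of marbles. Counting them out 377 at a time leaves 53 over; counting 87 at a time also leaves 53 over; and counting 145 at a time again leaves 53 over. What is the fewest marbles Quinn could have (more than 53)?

5708

N − 53 must be a common multiple of 377, 87, and 145.
377 = 13 × 29
87 = 3 × 29
145 = 5 × 29
LCM(377, 87, 145) = 3 × 5 × 13 × 29 = 5655.
Smallest N > 53 is LCM + 53 = 5655 + 53 = 5708.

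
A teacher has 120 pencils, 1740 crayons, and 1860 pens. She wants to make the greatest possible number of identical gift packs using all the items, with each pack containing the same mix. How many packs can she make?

The pack count must divide each quantity, so the greatest is gcd(120, 1740, 1860).
120 = 2^3 × 3 × 5
1740 = 2^2 × 3 × 5 × 29
1860 = 2^2 × 3 × 5 × 31
gcd(120, 1740, 1860) = 2^2 × 3 × 5 = 60.

60 packs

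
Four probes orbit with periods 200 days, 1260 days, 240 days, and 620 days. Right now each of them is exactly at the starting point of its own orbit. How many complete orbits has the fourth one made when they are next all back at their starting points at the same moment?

All finish a whole number of cycles simultaneously at t = LCM of the periods.
200 = 2^3 × 5^2
1260 = 2^2 × 3^2 × 5 × 7
240 = 2^4 × 3 × 5
620 = 2^2 × 5 × 31
LCM(200, 1260, 240, 620) = 2^4 × 3^2 × 5^2 × 7 × 31 = 781200.
Orbits for period 620: 781200 / 620 = 1260.

1260 orbits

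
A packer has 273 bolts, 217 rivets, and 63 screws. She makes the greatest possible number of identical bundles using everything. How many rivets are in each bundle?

31

Number of bundles = gcd(273, 217, 63).
273 = 3 × 7 × 13
217 = 7 × 31
63 = 3^2 × 7
gcd(273, 217, 63) = 7.
rivets per bundle = 217 / 7 = 31.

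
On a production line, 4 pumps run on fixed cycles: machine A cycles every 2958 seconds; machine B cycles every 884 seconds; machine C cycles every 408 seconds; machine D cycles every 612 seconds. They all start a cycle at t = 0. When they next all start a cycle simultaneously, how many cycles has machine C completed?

All finish a whole number of cycles simultaneously at t = LCM of the periods.
2958 = 2 × 3 × 17 × 29
884 = 2^2 × 13 × 17
408 = 2^3 × 3 × 17
612 = 2^2 × 3^2 × 17
LCM(2958, 884, 408, 612) = 2^3 × 3^2 × 13 × 17 × 29 = 461448.
Cycles for period 408: 461448 / 408 = 1131.

1131 cycles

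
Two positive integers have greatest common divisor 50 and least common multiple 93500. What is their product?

For any two positive integers, gcd × lcm = product = 50 × 93500 = 4675000.

4675000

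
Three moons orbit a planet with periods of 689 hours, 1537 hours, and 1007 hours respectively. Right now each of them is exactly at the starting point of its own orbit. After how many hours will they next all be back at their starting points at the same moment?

379639 hours

They coincide at every common multiple of the periods; the first is the LCM.
689 = 13 × 53
1537 = 29 × 53
1007 = 19 × 53
LCM(689, 1537, 1007) = 13 × 19 × 29 × 53 = 379639.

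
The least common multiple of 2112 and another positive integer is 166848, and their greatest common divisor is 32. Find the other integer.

2528

gcd × lcm = product of the two integers, so the other integer is (32 × 166848) / 2112 = 2528.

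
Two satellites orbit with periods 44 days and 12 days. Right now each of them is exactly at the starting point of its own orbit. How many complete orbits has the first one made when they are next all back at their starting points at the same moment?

They are all back at their starting positions together after one LCM of the periods.
44 = 2^2 × 11
12 = 2^2 × 3
LCM(44, 12) = 2^2 × 3 × 11 = 132.
Orbits for period 44: 132 / 44 = 3.

3 orbits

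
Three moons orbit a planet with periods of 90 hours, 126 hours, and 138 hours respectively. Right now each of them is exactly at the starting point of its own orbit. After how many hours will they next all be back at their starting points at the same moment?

They coincide at every common multiple of the periods; the first is the LCM.
90 = 2 × 3^2 × 5
126 = 2 × 3^2 × 7
138 = 2 × 3 × 23
LCM(90, 126, 138) = 2 × 3^2 × 5 × 7 × 23 = 14490.

14490 hours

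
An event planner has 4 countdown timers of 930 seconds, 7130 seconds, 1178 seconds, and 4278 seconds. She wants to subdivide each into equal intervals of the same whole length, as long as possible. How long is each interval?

62 seconds

The interval must divide each timer length; the longest such is the gcd.
930 = 2 × 3 × 5 × 31
7130 = 2 × 5 × 23 × 31
1178 = 2 × 19 × 31
4278 = 2 × 3 × 23 × 31
gcd(930, 7130, 1178, 4278) = 2 × 31 = 62.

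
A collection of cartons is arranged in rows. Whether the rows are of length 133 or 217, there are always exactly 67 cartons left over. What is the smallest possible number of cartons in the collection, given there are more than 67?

N − 67 must be a common multiple of 133 and 217.
133 = 7 × 19
217 = 7 × 31
LCM(133, 217) = 7 × 19 × 31 = 4123.
Smallest N > 67 is LCM + 67 = 4123 + 67 = 4190.

4190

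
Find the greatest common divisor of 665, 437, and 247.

19

665 = 5 × 7 × 19
437 = 19 × 23
247 = 13 × 19
gcd(665, 437, 247) = 19.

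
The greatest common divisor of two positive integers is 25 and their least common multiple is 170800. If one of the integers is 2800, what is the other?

1525

For two integers, gcd × lcm = product, so the other is (25 × 170800) / 2800 = 4270000 / 2800 = 1525.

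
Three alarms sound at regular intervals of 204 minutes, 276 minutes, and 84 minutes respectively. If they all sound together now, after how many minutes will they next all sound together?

The first simultaneous occurrence is after LCM of the individual periods.
204 = 2^2 × 3 × 17
276 = 2^2 × 3 × 23
84 = 2^2 × 3 × 7
LCM(204, 276, 84) = 2^2 × 3 × 7 × 17 × 23 = 32844.

32844 minutes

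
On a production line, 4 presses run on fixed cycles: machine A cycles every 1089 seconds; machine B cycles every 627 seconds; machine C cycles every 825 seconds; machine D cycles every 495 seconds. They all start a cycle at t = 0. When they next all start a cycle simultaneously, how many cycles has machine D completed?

1045 cycles

All finish a whole number of cycles simultaneously at t = LCM of the periods.
1089 = 3^2 × 11^2
627 = 3 × 11 × 19
825 = 3 × 5^2 × 11
495 = 3^2 × 5 × 11
LCM(1089, 627, 825, 495) = 3^2 × 5^2 × 11^2 × 19 = 517275.
Cycles for period 495: 517275 / 495 = 1045.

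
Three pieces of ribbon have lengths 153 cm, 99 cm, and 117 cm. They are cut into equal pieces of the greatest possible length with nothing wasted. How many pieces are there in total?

Piece length = gcd(153, 99, 117).
153 = 3^2 × 17
99 = 3^2 × 11
117 = 3^2 × 13
gcd(153, 99, 117) = 3^2 = 9.
Total pieces = 153/9 + 99/9 + 117/9 = 17 + 11 + 13 = 41.

41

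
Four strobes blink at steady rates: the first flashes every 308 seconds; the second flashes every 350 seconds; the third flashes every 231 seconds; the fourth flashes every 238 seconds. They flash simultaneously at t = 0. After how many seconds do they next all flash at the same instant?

392700 seconds

The first simultaneous occurrence is after LCM of the individual periods.
308 = 2^2 × 7 × 11
350 = 2 × 5^2 × 7
231 = 3 × 7 × 11
238 = 2 × 7 × 17
LCM(308, 350, 231, 238) = 2^2 × 3 × 5^2 × 7 × 11 × 17 = 392700.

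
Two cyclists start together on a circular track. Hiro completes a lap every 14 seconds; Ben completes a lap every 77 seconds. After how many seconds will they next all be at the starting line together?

154 seconds

The first simultaneous occurrence is after LCM of the individual periods.
14 = 2 × 7
77 = 7 × 11
LCM(14, 77) = 2 × 7 × 11 = 154.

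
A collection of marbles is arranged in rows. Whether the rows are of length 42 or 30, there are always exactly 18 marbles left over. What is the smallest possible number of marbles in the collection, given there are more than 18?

N − 18 must be a common multiple of 42 and 30.
42 = 2 × 3 × 7
30 = 2 × 3 × 5
LCM(42, 30) = 2 × 3 × 5 × 7 = 210.
Smallest N > 18 is LCM + 18 = 210 + 18 = 228.

228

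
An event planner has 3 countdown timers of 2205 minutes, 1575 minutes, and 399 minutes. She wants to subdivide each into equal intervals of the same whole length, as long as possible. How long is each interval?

21 minutes

The interval must divide each timer length; the longest such is the gcd.
2205 = 3^2 × 5 × 7^2
1575 = 3^2 × 5^2 × 7
399 = 3 × 7 × 19
gcd(2205, 1575, 399) = 3 × 7 = 21.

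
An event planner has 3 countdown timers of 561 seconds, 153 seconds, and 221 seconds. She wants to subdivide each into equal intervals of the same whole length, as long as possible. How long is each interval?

17 seconds

The interval must divide each timer length; the longest such is the gcd.
561 = 3 × 11 × 17
153 = 3^2 × 17
221 = 13 × 17
gcd(561, 153, 221) = 17.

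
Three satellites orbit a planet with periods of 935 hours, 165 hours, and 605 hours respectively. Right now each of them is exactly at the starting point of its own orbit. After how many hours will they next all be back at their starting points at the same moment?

The first simultaneous occurrence is after LCM of the individual periods.
935 = 5 × 11 × 17
165 = 3 × 5 × 11
605 = 5 × 11^2
LCM(935, 165, 605) = 3 × 5 × 11^2 × 17 = 30855.

30855 hours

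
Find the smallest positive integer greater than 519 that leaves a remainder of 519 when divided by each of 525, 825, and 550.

12069

N − 519 must be a common multiple of 525, 825, and 550.
525 = 3 × 5^2 × 7
825 = 3 × 5^2 × 11
550 = 2 × 5^2 × 11
LCM(525, 825, 550) = 2 × 3 × 5^2 × 7 × 11 = 11550.
Smallest N > 519 is LCM + 519 = 11550 + 519 = 12069.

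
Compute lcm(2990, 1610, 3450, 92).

2990 = 2 × 5 × 13 × 23
1610 = 2 × 5 × 7 × 23
3450 = 2 × 3 × 5^2 × 23
92 = 2^2 × 23
LCM(2990, 1610, 3450, 92) = 2^2 × 3 × 5^2 × 7 × 13 × 23 = 627900.

627900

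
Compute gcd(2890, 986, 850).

34

2890 = 2 × 5 × 17^2
986 = 2 × 17 × 29
850 = 2 × 5^2 × 17
gcd(2890, 986, 850) = 2 × 17 = 34.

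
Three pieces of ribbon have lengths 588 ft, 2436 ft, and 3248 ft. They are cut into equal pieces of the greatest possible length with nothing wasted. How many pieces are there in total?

224

Piece length = gcd(588, 2436, 3248).
588 = 2^2 × 3 × 7^2
2436 = 2^2 × 3 × 7 × 29
3248 = 2^4 × 7 × 29
gcd(588, 2436, 3248) = 2^2 × 7 = 28.
Total pieces = 588/28 + 2436/28 + 3248/28 = 21 + 87 + 116 = 224.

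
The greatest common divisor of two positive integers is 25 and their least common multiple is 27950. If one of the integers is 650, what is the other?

1075

For two integers, gcd × lcm = product, so the other is (25 × 27950) / 650 = 698750 / 650 = 1075.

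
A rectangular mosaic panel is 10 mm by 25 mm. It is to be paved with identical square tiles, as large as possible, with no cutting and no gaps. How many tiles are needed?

Tile side = gcd(10, 25).
10 = 2 × 5
25 = 5^2
gcd(10, 25) = 5.
Tiles: (10/5) × (25/5) = 2 × 5 = 10.

10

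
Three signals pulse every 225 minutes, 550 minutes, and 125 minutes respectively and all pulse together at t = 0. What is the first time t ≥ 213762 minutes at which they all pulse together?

222750 minutes

Joint pulses occur at multiples of LCM(225, 550, 125).
225 = 3^2 × 5^2
550 = 2 × 5^2 × 11
125 = 5^3
LCM(225, 550, 125) = 2 × 3^2 × 5^3 × 11 = 24750.
Smallest multiple of 24750 that is ≥ 213762: ⌈213762/24750⌉ × 24750 = 9 × 24750 = 222750.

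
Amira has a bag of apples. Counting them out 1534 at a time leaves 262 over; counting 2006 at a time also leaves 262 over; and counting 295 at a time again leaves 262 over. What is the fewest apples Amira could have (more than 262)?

N − 262 must be a common multiple of 1534, 2006, and 295.
1534 = 2 × 13 × 59
2006 = 2 × 17 × 59
295 = 5 × 59
LCM(1534, 2006, 295) = 2 × 5 × 13 × 17 × 59 = 130390.
Smallest N > 262 is LCM + 262 = 130390 + 262 = 130652.

130652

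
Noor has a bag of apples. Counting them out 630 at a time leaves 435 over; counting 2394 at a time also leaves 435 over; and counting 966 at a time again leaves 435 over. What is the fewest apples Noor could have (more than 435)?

N − 435 must be a common multiple of 630, 2394, and 966.
630 = 2 × 3^2 × 5 × 7
2394 = 2 × 3^2 × 7 × 19
966 = 2 × 3 × 7 × 23
LCM(630, 2394, 966) = 2 × 3^2 × 5 × 7 × 19 × 23 = 275310.
Smallest N > 435 is LCM + 435 = 275310 + 435 = 275745.

275745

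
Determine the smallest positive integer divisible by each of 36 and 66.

396

36 = 2^2 × 3^2
66 = 2 × 3 × 11
LCM(36, 66) = 2^2 × 3^2 × 11 = 396.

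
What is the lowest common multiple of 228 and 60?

228 = 2^2 × 3 × 19
60 = 2^2 × 3 × 5
LCM(228, 60) = 2^2 × 3 × 5 × 19 = 1140.

1140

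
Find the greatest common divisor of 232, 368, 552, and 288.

8

232 = 2^3 × 29
368 = 2^4 × 23
552 = 2^3 × 3 × 23
288 = 2^5 × 3^2
gcd(232, 368, 552, 288) = 2^3 = 8.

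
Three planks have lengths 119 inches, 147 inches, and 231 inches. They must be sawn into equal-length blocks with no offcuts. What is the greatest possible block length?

The block length must divide every plank, so the greatest is gcd(119, 147, 231).
119 = 7 × 17
147 = 3 × 7^2
231 = 3 × 7 × 11
gcd(119, 147, 231) = 7.

7 inches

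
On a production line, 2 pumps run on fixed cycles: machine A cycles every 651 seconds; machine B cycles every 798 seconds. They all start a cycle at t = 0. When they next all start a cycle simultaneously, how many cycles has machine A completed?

They are all back at their starting positions together after one LCM of the periods.
651 = 3 × 7 × 31
798 = 2 × 3 × 7 × 19
LCM(651, 798) = 2 × 3 × 7 × 19 × 31 = 24738.
Cycles for period 651: 24738 / 651 = 38.

38 cycles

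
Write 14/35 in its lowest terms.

14 = 2 × 7
35 = 5 × 7
gcd(14, 35) = 7.
Divide numerator and denominator by 7: 14/35 = 2/5.

2/5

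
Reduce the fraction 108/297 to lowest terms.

108 = 2^2 × 3^3
297 = 3^3 × 11
gcd(108, 297) = 3^3 = 27.
Divide numerator and denominator by 27: 108/297 = 4/11.

4/11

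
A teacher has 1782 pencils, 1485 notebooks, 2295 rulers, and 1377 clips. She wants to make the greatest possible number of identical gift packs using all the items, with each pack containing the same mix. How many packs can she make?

27 packs

The pack count must divide each quantity, so the greatest is gcd(1782, 1485, 2295, 1377).
1782 = 2 × 3^4 × 11
1485 = 3^3 × 5 × 11
2295 = 3^3 × 5 × 17
1377 = 3^4 × 17
gcd(1782, 1485, 2295, 1377) = 3^3 = 27.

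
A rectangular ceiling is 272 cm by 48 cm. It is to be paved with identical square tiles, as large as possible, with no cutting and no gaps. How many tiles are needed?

Tile side = gcd(272, 48).
272 = 2^4 × 17
48 = 2^4 × 3
gcd(272, 48) = 2^4 = 16.
Tiles: (272/16) × (48/16) = 17 × 3 = 51.

51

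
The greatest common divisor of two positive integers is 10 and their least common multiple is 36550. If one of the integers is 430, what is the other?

For two integers, gcd × lcm = product, so the other is (10 × 36550) / 430 = 365500 / 430 = 850.

850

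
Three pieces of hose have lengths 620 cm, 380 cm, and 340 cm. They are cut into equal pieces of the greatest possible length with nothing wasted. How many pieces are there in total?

Piece length = gcd(620, 380, 340).
620 = 2^2 × 5 × 31
380 = 2^2 × 5 × 19
340 = 2^2 × 5 × 17
gcd(620, 380, 340) = 2^2 × 5 = 20.
Total pieces = 620/20 + 380/20 + 340/20 = 31 + 19 + 17 = 67.

67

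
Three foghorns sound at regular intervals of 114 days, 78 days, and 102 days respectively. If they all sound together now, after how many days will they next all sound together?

We need the least common multiple of the intervals.
114 = 2 × 3 × 19
78 = 2 × 3 × 13
102 = 2 × 3 × 17
LCM(114, 78, 102) = 2 × 3 × 13 × 17 × 19 = 25194.

25194 days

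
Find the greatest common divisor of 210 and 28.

210 = 2 × 3 × 5 × 7
28 = 2^2 × 7
gcd(210, 28) = 2 × 7 = 14.

14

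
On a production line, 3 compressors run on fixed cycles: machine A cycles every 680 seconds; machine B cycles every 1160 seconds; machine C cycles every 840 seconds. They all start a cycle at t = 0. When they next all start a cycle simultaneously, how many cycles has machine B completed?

357 cycles

All finish a whole number of cycles simultaneously at t = LCM of the periods.
680 = 2^3 × 5 × 17
1160 = 2^3 × 5 × 29
840 = 2^3 × 3 × 5 × 7
LCM(680, 1160, 840) = 2^3 × 3 × 5 × 7 × 17 × 29 = 414120.
Cycles for period 1160: 414120 / 1160 = 357.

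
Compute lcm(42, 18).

126

42 = 2 × 3 × 7
18 = 2 × 3^2
LCM(42, 18) = 2 × 3^2 × 7 = 126.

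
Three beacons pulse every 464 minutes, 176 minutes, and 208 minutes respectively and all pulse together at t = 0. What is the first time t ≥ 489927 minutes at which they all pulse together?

Joint pulses occur at multiples of LCM(464, 176, 208).
464 = 2^4 × 29
176 = 2^4 × 11
208 = 2^4 × 13
LCM(464, 176, 208) = 2^4 × 11 × 13 × 29 = 66352.
Smallest multiple of 66352 that is ≥ 489927: ⌈489927/66352⌉ × 66352 = 8 × 66352 = 530816.

530816 minutes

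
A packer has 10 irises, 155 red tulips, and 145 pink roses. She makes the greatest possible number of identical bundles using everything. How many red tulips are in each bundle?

31

Number of bundles = gcd(10, 155, 145).
10 = 2 × 5
155 = 5 × 31
145 = 5 × 29
gcd(10, 155, 145) = 5.
red tulips per bundle = 155 / 5 = 31.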